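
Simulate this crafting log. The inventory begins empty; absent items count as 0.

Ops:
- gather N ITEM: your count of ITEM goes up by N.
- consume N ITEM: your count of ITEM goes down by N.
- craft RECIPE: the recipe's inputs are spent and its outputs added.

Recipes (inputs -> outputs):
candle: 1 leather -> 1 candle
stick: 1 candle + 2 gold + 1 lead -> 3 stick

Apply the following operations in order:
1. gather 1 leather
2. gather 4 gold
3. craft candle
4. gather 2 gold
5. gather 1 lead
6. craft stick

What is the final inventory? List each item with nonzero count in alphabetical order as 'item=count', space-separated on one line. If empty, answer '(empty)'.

After 1 (gather 1 leather): leather=1
After 2 (gather 4 gold): gold=4 leather=1
After 3 (craft candle): candle=1 gold=4
After 4 (gather 2 gold): candle=1 gold=6
After 5 (gather 1 lead): candle=1 gold=6 lead=1
After 6 (craft stick): gold=4 stick=3

Answer: gold=4 stick=3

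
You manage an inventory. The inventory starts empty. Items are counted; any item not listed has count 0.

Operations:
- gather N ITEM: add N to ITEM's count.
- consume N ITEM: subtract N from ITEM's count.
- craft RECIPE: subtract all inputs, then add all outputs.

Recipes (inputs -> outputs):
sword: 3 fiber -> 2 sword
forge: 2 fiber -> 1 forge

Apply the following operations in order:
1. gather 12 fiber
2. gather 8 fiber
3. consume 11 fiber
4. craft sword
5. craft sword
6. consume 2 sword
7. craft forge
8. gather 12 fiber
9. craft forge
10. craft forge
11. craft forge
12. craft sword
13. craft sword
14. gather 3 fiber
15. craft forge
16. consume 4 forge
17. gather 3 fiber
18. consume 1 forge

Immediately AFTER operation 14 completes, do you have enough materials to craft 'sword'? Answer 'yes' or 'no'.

After 1 (gather 12 fiber): fiber=12
After 2 (gather 8 fiber): fiber=20
After 3 (consume 11 fiber): fiber=9
After 4 (craft sword): fiber=6 sword=2
After 5 (craft sword): fiber=3 sword=4
After 6 (consume 2 sword): fiber=3 sword=2
After 7 (craft forge): fiber=1 forge=1 sword=2
After 8 (gather 12 fiber): fiber=13 forge=1 sword=2
After 9 (craft forge): fiber=11 forge=2 sword=2
After 10 (craft forge): fiber=9 forge=3 sword=2
After 11 (craft forge): fiber=7 forge=4 sword=2
After 12 (craft sword): fiber=4 forge=4 sword=4
After 13 (craft sword): fiber=1 forge=4 sword=6
After 14 (gather 3 fiber): fiber=4 forge=4 sword=6

Answer: yes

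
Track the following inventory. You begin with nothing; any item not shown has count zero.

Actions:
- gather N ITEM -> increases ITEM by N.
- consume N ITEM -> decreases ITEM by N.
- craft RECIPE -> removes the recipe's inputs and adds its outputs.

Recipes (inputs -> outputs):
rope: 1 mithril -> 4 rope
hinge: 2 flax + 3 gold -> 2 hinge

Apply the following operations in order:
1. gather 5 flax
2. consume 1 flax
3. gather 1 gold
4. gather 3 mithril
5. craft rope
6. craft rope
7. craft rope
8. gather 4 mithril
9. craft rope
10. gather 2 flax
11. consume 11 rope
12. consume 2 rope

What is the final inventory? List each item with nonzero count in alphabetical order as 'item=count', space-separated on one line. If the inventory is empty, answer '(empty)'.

After 1 (gather 5 flax): flax=5
After 2 (consume 1 flax): flax=4
After 3 (gather 1 gold): flax=4 gold=1
After 4 (gather 3 mithril): flax=4 gold=1 mithril=3
After 5 (craft rope): flax=4 gold=1 mithril=2 rope=4
After 6 (craft rope): flax=4 gold=1 mithril=1 rope=8
After 7 (craft rope): flax=4 gold=1 rope=12
After 8 (gather 4 mithril): flax=4 gold=1 mithril=4 rope=12
After 9 (craft rope): flax=4 gold=1 mithril=3 rope=16
After 10 (gather 2 flax): flax=6 gold=1 mithril=3 rope=16
After 11 (consume 11 rope): flax=6 gold=1 mithril=3 rope=5
After 12 (consume 2 rope): flax=6 gold=1 mithril=3 rope=3

Answer: flax=6 gold=1 mithril=3 rope=3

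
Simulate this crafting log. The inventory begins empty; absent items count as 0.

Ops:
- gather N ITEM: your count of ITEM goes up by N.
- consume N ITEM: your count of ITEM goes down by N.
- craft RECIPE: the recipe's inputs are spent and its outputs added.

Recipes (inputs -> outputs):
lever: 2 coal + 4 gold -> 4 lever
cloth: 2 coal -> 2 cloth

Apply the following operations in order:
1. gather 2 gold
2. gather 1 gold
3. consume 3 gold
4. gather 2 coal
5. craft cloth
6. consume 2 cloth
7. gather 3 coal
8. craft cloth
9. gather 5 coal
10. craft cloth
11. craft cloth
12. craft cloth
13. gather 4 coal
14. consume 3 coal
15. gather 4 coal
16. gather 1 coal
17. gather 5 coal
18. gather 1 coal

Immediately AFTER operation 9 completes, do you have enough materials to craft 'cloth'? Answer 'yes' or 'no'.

After 1 (gather 2 gold): gold=2
After 2 (gather 1 gold): gold=3
After 3 (consume 3 gold): (empty)
After 4 (gather 2 coal): coal=2
After 5 (craft cloth): cloth=2
After 6 (consume 2 cloth): (empty)
After 7 (gather 3 coal): coal=3
After 8 (craft cloth): cloth=2 coal=1
After 9 (gather 5 coal): cloth=2 coal=6

Answer: yes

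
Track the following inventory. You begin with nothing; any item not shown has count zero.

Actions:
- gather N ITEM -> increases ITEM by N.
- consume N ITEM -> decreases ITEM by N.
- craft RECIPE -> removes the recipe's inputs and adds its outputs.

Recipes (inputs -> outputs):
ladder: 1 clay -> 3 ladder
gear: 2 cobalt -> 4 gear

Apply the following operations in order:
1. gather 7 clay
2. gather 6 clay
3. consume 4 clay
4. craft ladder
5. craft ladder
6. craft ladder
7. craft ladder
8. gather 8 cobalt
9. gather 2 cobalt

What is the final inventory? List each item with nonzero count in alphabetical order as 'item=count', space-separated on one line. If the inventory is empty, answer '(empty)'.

Answer: clay=5 cobalt=10 ladder=12

Derivation:
After 1 (gather 7 clay): clay=7
After 2 (gather 6 clay): clay=13
After 3 (consume 4 clay): clay=9
After 4 (craft ladder): clay=8 ladder=3
After 5 (craft ladder): clay=7 ladder=6
After 6 (craft ladder): clay=6 ladder=9
After 7 (craft ladder): clay=5 ladder=12
After 8 (gather 8 cobalt): clay=5 cobalt=8 ladder=12
After 9 (gather 2 cobalt): clay=5 cobalt=10 ladder=12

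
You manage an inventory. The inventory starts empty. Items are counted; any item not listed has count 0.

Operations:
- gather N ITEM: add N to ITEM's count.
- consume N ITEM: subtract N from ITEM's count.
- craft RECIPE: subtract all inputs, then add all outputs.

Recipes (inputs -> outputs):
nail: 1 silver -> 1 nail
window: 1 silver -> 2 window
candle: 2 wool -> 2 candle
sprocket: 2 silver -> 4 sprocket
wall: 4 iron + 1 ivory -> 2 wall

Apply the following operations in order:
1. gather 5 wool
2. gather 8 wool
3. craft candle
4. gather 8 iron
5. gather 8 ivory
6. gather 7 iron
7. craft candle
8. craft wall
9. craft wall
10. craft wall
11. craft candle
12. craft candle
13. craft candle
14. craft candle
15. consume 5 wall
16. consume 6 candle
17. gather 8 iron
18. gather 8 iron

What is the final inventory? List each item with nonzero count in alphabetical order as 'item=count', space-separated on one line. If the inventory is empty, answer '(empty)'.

Answer: candle=6 iron=19 ivory=5 wall=1 wool=1

Derivation:
After 1 (gather 5 wool): wool=5
After 2 (gather 8 wool): wool=13
After 3 (craft candle): candle=2 wool=11
After 4 (gather 8 iron): candle=2 iron=8 wool=11
After 5 (gather 8 ivory): candle=2 iron=8 ivory=8 wool=11
After 6 (gather 7 iron): candle=2 iron=15 ivory=8 wool=11
After 7 (craft candle): candle=4 iron=15 ivory=8 wool=9
After 8 (craft wall): candle=4 iron=11 ivory=7 wall=2 wool=9
After 9 (craft wall): candle=4 iron=7 ivory=6 wall=4 wool=9
After 10 (craft wall): candle=4 iron=3 ivory=5 wall=6 wool=9
After 11 (craft candle): candle=6 iron=3 ivory=5 wall=6 wool=7
After 12 (craft candle): candle=8 iron=3 ivory=5 wall=6 wool=5
After 13 (craft candle): candle=10 iron=3 ivory=5 wall=6 wool=3
After 14 (craft candle): candle=12 iron=3 ivory=5 wall=6 wool=1
After 15 (consume 5 wall): candle=12 iron=3 ivory=5 wall=1 wool=1
After 16 (consume 6 candle): candle=6 iron=3 ivory=5 wall=1 wool=1
After 17 (gather 8 iron): candle=6 iron=11 ivory=5 wall=1 wool=1
After 18 (gather 8 iron): candle=6 iron=19 ivory=5 wall=1 wool=1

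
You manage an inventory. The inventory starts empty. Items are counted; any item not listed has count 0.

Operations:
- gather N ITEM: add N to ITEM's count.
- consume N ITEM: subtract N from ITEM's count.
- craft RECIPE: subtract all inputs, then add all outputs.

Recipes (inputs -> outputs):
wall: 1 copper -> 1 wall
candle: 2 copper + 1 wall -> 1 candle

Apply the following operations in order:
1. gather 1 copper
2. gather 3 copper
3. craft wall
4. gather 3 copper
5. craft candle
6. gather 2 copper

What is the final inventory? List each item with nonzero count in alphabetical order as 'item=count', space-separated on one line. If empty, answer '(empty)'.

After 1 (gather 1 copper): copper=1
After 2 (gather 3 copper): copper=4
After 3 (craft wall): copper=3 wall=1
After 4 (gather 3 copper): copper=6 wall=1
After 5 (craft candle): candle=1 copper=4
After 6 (gather 2 copper): candle=1 copper=6

Answer: candle=1 copper=6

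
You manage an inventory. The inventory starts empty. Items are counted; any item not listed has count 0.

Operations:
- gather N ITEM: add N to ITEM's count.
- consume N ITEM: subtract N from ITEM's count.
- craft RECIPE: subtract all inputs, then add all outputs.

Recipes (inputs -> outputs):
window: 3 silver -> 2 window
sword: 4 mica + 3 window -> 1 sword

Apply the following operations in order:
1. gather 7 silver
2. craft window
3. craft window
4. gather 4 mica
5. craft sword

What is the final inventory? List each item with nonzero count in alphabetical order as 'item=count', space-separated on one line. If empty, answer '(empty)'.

After 1 (gather 7 silver): silver=7
After 2 (craft window): silver=4 window=2
After 3 (craft window): silver=1 window=4
After 4 (gather 4 mica): mica=4 silver=1 window=4
After 5 (craft sword): silver=1 sword=1 window=1

Answer: silver=1 sword=1 window=1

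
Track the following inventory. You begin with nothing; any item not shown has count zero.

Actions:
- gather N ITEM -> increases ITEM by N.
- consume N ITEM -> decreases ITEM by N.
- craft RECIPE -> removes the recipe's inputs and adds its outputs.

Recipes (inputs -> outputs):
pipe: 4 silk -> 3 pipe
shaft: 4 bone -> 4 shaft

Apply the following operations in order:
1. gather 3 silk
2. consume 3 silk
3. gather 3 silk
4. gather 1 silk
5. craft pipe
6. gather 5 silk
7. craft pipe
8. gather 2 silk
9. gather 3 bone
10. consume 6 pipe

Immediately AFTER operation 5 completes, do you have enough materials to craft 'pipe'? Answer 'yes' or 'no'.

Answer: no

Derivation:
After 1 (gather 3 silk): silk=3
After 2 (consume 3 silk): (empty)
After 3 (gather 3 silk): silk=3
After 4 (gather 1 silk): silk=4
After 5 (craft pipe): pipe=3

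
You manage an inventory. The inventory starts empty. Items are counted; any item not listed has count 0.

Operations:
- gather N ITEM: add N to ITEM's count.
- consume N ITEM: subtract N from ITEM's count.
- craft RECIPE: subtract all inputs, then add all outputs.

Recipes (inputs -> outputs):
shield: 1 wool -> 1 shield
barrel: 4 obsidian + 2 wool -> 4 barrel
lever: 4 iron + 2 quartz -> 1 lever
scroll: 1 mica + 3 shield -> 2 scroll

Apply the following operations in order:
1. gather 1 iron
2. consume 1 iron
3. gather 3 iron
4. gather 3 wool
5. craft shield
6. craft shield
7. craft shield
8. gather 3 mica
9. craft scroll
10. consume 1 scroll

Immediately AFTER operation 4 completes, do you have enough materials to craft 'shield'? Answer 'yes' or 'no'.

Answer: yes

Derivation:
After 1 (gather 1 iron): iron=1
After 2 (consume 1 iron): (empty)
After 3 (gather 3 iron): iron=3
After 4 (gather 3 wool): iron=3 wool=3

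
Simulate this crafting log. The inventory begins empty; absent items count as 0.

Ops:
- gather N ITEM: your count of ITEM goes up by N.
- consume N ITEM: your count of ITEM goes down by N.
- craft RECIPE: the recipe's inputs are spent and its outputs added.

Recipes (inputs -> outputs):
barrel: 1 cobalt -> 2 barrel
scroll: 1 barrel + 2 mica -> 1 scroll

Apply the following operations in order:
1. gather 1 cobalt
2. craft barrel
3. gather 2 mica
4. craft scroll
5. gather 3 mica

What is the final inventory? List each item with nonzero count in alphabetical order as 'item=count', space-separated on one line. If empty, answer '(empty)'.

After 1 (gather 1 cobalt): cobalt=1
After 2 (craft barrel): barrel=2
After 3 (gather 2 mica): barrel=2 mica=2
After 4 (craft scroll): barrel=1 scroll=1
After 5 (gather 3 mica): barrel=1 mica=3 scroll=1

Answer: barrel=1 mica=3 scroll=1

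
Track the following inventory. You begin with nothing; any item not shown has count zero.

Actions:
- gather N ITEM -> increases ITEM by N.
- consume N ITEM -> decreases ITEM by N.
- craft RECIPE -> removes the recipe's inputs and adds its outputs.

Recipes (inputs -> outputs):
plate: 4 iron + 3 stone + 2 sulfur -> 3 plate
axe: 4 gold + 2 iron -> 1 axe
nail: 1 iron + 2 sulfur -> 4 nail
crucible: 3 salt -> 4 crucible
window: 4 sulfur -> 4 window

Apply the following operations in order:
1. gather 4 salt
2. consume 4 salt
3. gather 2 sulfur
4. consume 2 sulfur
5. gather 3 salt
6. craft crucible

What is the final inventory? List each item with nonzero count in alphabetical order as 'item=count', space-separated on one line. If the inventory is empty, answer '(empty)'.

After 1 (gather 4 salt): salt=4
After 2 (consume 4 salt): (empty)
After 3 (gather 2 sulfur): sulfur=2
After 4 (consume 2 sulfur): (empty)
After 5 (gather 3 salt): salt=3
After 6 (craft crucible): crucible=4

Answer: crucible=4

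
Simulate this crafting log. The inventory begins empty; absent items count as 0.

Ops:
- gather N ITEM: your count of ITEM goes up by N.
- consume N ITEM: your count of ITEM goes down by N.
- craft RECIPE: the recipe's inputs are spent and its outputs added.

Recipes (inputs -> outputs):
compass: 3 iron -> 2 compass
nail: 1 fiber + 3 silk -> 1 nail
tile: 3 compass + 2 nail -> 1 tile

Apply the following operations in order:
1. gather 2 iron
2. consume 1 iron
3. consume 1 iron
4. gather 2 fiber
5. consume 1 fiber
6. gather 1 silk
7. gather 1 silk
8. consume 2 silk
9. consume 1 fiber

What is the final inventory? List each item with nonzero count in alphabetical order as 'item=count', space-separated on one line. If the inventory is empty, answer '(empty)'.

After 1 (gather 2 iron): iron=2
After 2 (consume 1 iron): iron=1
After 3 (consume 1 iron): (empty)
After 4 (gather 2 fiber): fiber=2
After 5 (consume 1 fiber): fiber=1
After 6 (gather 1 silk): fiber=1 silk=1
After 7 (gather 1 silk): fiber=1 silk=2
After 8 (consume 2 silk): fiber=1
After 9 (consume 1 fiber): (empty)

Answer: (empty)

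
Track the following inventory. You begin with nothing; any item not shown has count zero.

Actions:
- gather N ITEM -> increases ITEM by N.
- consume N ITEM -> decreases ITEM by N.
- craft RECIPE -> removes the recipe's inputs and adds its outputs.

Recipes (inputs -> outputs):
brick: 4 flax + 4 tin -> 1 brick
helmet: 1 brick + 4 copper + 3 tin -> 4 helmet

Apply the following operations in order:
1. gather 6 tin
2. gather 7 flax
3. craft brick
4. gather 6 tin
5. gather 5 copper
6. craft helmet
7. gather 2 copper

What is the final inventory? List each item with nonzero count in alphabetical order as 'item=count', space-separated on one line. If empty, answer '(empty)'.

After 1 (gather 6 tin): tin=6
After 2 (gather 7 flax): flax=7 tin=6
After 3 (craft brick): brick=1 flax=3 tin=2
After 4 (gather 6 tin): brick=1 flax=3 tin=8
After 5 (gather 5 copper): brick=1 copper=5 flax=3 tin=8
After 6 (craft helmet): copper=1 flax=3 helmet=4 tin=5
After 7 (gather 2 copper): copper=3 flax=3 helmet=4 tin=5

Answer: copper=3 flax=3 helmet=4 tin=5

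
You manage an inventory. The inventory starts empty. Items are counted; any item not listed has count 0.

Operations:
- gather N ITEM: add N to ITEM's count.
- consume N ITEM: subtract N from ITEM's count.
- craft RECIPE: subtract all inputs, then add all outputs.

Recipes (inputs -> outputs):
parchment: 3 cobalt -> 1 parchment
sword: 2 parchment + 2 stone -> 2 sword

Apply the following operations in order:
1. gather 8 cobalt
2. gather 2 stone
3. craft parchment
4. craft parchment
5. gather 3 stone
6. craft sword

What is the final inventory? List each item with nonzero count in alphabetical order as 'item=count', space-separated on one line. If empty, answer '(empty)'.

Answer: cobalt=2 stone=3 sword=2

Derivation:
After 1 (gather 8 cobalt): cobalt=8
After 2 (gather 2 stone): cobalt=8 stone=2
After 3 (craft parchment): cobalt=5 parchment=1 stone=2
After 4 (craft parchment): cobalt=2 parchment=2 stone=2
After 5 (gather 3 stone): cobalt=2 parchment=2 stone=5
After 6 (craft sword): cobalt=2 stone=3 sword=2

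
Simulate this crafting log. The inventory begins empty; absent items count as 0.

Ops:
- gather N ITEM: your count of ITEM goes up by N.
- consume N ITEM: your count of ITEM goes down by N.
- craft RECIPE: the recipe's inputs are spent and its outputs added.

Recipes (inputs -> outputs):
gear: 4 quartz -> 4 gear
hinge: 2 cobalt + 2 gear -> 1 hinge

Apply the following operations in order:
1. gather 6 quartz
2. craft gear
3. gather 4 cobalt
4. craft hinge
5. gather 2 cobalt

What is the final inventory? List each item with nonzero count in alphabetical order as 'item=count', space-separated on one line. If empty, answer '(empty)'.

After 1 (gather 6 quartz): quartz=6
After 2 (craft gear): gear=4 quartz=2
After 3 (gather 4 cobalt): cobalt=4 gear=4 quartz=2
After 4 (craft hinge): cobalt=2 gear=2 hinge=1 quartz=2
After 5 (gather 2 cobalt): cobalt=4 gear=2 hinge=1 quartz=2

Answer: cobalt=4 gear=2 hinge=1 quartz=2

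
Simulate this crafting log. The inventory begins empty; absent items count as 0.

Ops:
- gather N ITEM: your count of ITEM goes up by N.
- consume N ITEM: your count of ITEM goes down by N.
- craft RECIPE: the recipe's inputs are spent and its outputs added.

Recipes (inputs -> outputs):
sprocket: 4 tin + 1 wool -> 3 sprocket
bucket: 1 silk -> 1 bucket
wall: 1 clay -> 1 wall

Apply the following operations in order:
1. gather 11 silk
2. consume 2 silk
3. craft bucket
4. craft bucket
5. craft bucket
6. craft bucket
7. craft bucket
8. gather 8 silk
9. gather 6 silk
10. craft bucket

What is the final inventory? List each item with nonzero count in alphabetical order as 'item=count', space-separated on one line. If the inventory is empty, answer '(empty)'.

Answer: bucket=6 silk=17

Derivation:
After 1 (gather 11 silk): silk=11
After 2 (consume 2 silk): silk=9
After 3 (craft bucket): bucket=1 silk=8
After 4 (craft bucket): bucket=2 silk=7
After 5 (craft bucket): bucket=3 silk=6
After 6 (craft bucket): bucket=4 silk=5
After 7 (craft bucket): bucket=5 silk=4
After 8 (gather 8 silk): bucket=5 silk=12
After 9 (gather 6 silk): bucket=5 silk=18
After 10 (craft bucket): bucket=6 silk=17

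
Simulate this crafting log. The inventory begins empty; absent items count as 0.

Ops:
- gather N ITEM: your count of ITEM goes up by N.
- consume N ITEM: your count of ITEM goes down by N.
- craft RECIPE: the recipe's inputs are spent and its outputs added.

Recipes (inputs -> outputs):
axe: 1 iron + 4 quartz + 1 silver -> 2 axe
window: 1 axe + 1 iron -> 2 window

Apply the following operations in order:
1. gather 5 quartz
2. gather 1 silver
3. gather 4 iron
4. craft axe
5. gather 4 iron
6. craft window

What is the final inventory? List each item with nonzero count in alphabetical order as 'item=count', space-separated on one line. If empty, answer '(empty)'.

After 1 (gather 5 quartz): quartz=5
After 2 (gather 1 silver): quartz=5 silver=1
After 3 (gather 4 iron): iron=4 quartz=5 silver=1
After 4 (craft axe): axe=2 iron=3 quartz=1
After 5 (gather 4 iron): axe=2 iron=7 quartz=1
After 6 (craft window): axe=1 iron=6 quartz=1 window=2

Answer: axe=1 iron=6 quartz=1 window=2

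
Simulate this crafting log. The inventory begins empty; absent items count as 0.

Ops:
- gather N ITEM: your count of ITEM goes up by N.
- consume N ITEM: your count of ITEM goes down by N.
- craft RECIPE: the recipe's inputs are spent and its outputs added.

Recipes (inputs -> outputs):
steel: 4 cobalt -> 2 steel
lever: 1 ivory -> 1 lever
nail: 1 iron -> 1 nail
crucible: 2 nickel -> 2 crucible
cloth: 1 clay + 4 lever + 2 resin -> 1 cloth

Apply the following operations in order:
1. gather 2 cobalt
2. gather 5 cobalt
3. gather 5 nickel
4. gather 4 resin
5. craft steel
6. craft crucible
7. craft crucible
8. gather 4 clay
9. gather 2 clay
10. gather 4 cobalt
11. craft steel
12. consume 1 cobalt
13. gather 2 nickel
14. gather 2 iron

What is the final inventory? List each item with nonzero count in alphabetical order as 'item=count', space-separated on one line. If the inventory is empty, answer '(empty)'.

After 1 (gather 2 cobalt): cobalt=2
After 2 (gather 5 cobalt): cobalt=7
After 3 (gather 5 nickel): cobalt=7 nickel=5
After 4 (gather 4 resin): cobalt=7 nickel=5 resin=4
After 5 (craft steel): cobalt=3 nickel=5 resin=4 steel=2
After 6 (craft crucible): cobalt=3 crucible=2 nickel=3 resin=4 steel=2
After 7 (craft crucible): cobalt=3 crucible=4 nickel=1 resin=4 steel=2
After 8 (gather 4 clay): clay=4 cobalt=3 crucible=4 nickel=1 resin=4 steel=2
After 9 (gather 2 clay): clay=6 cobalt=3 crucible=4 nickel=1 resin=4 steel=2
After 10 (gather 4 cobalt): clay=6 cobalt=7 crucible=4 nickel=1 resin=4 steel=2
After 11 (craft steel): clay=6 cobalt=3 crucible=4 nickel=1 resin=4 steel=4
After 12 (consume 1 cobalt): clay=6 cobalt=2 crucible=4 nickel=1 resin=4 steel=4
After 13 (gather 2 nickel): clay=6 cobalt=2 crucible=4 nickel=3 resin=4 steel=4
After 14 (gather 2 iron): clay=6 cobalt=2 crucible=4 iron=2 nickel=3 resin=4 steel=4

Answer: clay=6 cobalt=2 crucible=4 iron=2 nickel=3 resin=4 steel=4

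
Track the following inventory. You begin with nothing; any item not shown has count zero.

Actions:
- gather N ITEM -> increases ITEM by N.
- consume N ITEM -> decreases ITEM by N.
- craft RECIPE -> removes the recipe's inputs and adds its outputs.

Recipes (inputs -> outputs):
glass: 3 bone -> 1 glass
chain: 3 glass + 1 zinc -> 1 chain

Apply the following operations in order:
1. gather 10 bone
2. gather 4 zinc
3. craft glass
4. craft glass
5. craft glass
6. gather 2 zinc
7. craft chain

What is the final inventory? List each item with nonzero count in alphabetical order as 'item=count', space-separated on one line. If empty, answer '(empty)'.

After 1 (gather 10 bone): bone=10
After 2 (gather 4 zinc): bone=10 zinc=4
After 3 (craft glass): bone=7 glass=1 zinc=4
After 4 (craft glass): bone=4 glass=2 zinc=4
After 5 (craft glass): bone=1 glass=3 zinc=4
After 6 (gather 2 zinc): bone=1 glass=3 zinc=6
After 7 (craft chain): bone=1 chain=1 zinc=5

Answer: bone=1 chain=1 zinc=5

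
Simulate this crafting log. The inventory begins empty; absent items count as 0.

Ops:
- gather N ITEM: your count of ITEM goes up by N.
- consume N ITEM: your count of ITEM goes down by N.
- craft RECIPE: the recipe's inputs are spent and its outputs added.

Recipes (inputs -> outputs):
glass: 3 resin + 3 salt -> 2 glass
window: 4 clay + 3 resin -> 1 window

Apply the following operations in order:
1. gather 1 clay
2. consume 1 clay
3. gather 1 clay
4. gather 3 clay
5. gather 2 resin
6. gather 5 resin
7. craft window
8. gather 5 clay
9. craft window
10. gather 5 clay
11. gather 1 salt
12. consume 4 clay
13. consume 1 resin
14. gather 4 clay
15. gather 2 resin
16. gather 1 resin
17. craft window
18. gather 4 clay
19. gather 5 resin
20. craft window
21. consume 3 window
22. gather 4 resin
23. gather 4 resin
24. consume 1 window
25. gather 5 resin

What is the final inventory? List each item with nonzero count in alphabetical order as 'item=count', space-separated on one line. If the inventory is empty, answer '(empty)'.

After 1 (gather 1 clay): clay=1
After 2 (consume 1 clay): (empty)
After 3 (gather 1 clay): clay=1
After 4 (gather 3 clay): clay=4
After 5 (gather 2 resin): clay=4 resin=2
After 6 (gather 5 resin): clay=4 resin=7
After 7 (craft window): resin=4 window=1
After 8 (gather 5 clay): clay=5 resin=4 window=1
After 9 (craft window): clay=1 resin=1 window=2
After 10 (gather 5 clay): clay=6 resin=1 window=2
After 11 (gather 1 salt): clay=6 resin=1 salt=1 window=2
After 12 (consume 4 clay): clay=2 resin=1 salt=1 window=2
After 13 (consume 1 resin): clay=2 salt=1 window=2
After 14 (gather 4 clay): clay=6 salt=1 window=2
After 15 (gather 2 resin): clay=6 resin=2 salt=1 window=2
After 16 (gather 1 resin): clay=6 resin=3 salt=1 window=2
After 17 (craft window): clay=2 salt=1 window=3
After 18 (gather 4 clay): clay=6 salt=1 window=3
After 19 (gather 5 resin): clay=6 resin=5 salt=1 window=3
After 20 (craft window): clay=2 resin=2 salt=1 window=4
After 21 (consume 3 window): clay=2 resin=2 salt=1 window=1
After 22 (gather 4 resin): clay=2 resin=6 salt=1 window=1
After 23 (gather 4 resin): clay=2 resin=10 salt=1 window=1
After 24 (consume 1 window): clay=2 resin=10 salt=1
After 25 (gather 5 resin): clay=2 resin=15 salt=1

Answer: clay=2 resin=15 salt=1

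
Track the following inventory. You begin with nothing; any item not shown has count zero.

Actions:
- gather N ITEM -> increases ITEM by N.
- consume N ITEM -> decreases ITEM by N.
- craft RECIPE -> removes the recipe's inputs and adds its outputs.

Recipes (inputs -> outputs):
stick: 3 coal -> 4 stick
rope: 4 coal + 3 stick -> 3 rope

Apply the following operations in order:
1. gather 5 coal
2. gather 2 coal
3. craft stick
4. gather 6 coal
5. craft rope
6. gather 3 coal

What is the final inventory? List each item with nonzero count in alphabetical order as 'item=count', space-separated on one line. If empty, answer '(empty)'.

Answer: coal=9 rope=3 stick=1

Derivation:
After 1 (gather 5 coal): coal=5
After 2 (gather 2 coal): coal=7
After 3 (craft stick): coal=4 stick=4
After 4 (gather 6 coal): coal=10 stick=4
After 5 (craft rope): coal=6 rope=3 stick=1
After 6 (gather 3 coal): coal=9 rope=3 stick=1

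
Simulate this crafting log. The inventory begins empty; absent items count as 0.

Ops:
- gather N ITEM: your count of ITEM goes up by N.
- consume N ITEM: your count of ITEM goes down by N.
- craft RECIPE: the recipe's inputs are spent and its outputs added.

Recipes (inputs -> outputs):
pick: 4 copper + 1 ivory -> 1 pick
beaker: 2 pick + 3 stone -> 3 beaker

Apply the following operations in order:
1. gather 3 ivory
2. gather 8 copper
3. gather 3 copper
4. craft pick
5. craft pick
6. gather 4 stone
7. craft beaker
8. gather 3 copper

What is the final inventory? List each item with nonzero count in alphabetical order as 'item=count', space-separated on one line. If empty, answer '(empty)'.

After 1 (gather 3 ivory): ivory=3
After 2 (gather 8 copper): copper=8 ivory=3
After 3 (gather 3 copper): copper=11 ivory=3
After 4 (craft pick): copper=7 ivory=2 pick=1
After 5 (craft pick): copper=3 ivory=1 pick=2
After 6 (gather 4 stone): copper=3 ivory=1 pick=2 stone=4
After 7 (craft beaker): beaker=3 copper=3 ivory=1 stone=1
After 8 (gather 3 copper): beaker=3 copper=6 ivory=1 stone=1

Answer: beaker=3 copper=6 ivory=1 stone=1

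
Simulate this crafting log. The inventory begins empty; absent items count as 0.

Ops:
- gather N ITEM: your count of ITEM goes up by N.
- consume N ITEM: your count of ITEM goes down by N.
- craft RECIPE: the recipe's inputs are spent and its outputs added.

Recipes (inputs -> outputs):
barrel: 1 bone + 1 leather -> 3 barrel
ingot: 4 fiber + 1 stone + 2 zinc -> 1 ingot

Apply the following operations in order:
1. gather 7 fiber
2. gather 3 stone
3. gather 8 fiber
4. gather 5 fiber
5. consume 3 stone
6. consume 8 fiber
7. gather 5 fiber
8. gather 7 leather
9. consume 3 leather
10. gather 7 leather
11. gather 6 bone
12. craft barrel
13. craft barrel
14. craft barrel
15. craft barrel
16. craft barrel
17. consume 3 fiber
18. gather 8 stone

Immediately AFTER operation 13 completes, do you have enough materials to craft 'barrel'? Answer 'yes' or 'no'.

After 1 (gather 7 fiber): fiber=7
After 2 (gather 3 stone): fiber=7 stone=3
After 3 (gather 8 fiber): fiber=15 stone=3
After 4 (gather 5 fiber): fiber=20 stone=3
After 5 (consume 3 stone): fiber=20
After 6 (consume 8 fiber): fiber=12
After 7 (gather 5 fiber): fiber=17
After 8 (gather 7 leather): fiber=17 leather=7
After 9 (consume 3 leather): fiber=17 leather=4
After 10 (gather 7 leather): fiber=17 leather=11
After 11 (gather 6 bone): bone=6 fiber=17 leather=11
After 12 (craft barrel): barrel=3 bone=5 fiber=17 leather=10
After 13 (craft barrel): barrel=6 bone=4 fiber=17 leather=9

Answer: yes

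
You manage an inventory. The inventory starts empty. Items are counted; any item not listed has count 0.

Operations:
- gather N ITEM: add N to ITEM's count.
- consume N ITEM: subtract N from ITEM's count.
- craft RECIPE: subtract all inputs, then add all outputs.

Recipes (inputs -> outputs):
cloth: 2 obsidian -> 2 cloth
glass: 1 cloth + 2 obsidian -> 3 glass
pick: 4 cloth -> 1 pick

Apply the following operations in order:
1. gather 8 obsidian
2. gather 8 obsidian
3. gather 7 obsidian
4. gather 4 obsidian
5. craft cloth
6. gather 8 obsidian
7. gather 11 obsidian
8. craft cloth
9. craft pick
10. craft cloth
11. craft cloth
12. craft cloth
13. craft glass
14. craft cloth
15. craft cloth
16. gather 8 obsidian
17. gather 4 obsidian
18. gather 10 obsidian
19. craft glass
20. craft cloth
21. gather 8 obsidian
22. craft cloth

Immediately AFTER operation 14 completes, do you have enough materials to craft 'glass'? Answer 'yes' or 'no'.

After 1 (gather 8 obsidian): obsidian=8
After 2 (gather 8 obsidian): obsidian=16
After 3 (gather 7 obsidian): obsidian=23
After 4 (gather 4 obsidian): obsidian=27
After 5 (craft cloth): cloth=2 obsidian=25
After 6 (gather 8 obsidian): cloth=2 obsidian=33
After 7 (gather 11 obsidian): cloth=2 obsidian=44
After 8 (craft cloth): cloth=4 obsidian=42
After 9 (craft pick): obsidian=42 pick=1
After 10 (craft cloth): cloth=2 obsidian=40 pick=1
After 11 (craft cloth): cloth=4 obsidian=38 pick=1
After 12 (craft cloth): cloth=6 obsidian=36 pick=1
After 13 (craft glass): cloth=5 glass=3 obsidian=34 pick=1
After 14 (craft cloth): cloth=7 glass=3 obsidian=32 pick=1

Answer: yes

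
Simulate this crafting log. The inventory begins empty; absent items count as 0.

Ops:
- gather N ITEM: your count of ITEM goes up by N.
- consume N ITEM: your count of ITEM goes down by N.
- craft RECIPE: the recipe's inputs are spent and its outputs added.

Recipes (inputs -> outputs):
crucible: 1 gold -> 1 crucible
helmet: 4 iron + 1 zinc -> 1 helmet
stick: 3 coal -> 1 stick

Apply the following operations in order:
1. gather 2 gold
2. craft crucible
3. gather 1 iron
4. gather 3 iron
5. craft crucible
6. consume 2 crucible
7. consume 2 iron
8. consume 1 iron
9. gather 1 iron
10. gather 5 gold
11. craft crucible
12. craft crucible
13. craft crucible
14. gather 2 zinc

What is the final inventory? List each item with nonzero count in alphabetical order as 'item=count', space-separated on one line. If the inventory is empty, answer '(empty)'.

After 1 (gather 2 gold): gold=2
After 2 (craft crucible): crucible=1 gold=1
After 3 (gather 1 iron): crucible=1 gold=1 iron=1
After 4 (gather 3 iron): crucible=1 gold=1 iron=4
After 5 (craft crucible): crucible=2 iron=4
After 6 (consume 2 crucible): iron=4
After 7 (consume 2 iron): iron=2
After 8 (consume 1 iron): iron=1
After 9 (gather 1 iron): iron=2
After 10 (gather 5 gold): gold=5 iron=2
After 11 (craft crucible): crucible=1 gold=4 iron=2
After 12 (craft crucible): crucible=2 gold=3 iron=2
After 13 (craft crucible): crucible=3 gold=2 iron=2
After 14 (gather 2 zinc): crucible=3 gold=2 iron=2 zinc=2

Answer: crucible=3 gold=2 iron=2 zinc=2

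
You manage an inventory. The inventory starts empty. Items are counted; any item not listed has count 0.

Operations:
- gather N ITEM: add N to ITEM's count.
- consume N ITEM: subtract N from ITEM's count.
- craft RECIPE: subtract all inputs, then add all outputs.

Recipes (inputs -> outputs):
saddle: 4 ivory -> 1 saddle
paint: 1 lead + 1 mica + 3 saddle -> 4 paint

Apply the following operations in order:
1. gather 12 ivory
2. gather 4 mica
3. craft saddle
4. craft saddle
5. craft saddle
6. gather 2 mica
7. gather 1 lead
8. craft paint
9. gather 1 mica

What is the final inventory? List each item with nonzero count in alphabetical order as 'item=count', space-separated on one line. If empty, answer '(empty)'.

Answer: mica=6 paint=4

Derivation:
After 1 (gather 12 ivory): ivory=12
After 2 (gather 4 mica): ivory=12 mica=4
After 3 (craft saddle): ivory=8 mica=4 saddle=1
After 4 (craft saddle): ivory=4 mica=4 saddle=2
After 5 (craft saddle): mica=4 saddle=3
After 6 (gather 2 mica): mica=6 saddle=3
After 7 (gather 1 lead): lead=1 mica=6 saddle=3
After 8 (craft paint): mica=5 paint=4
After 9 (gather 1 mica): mica=6 paint=4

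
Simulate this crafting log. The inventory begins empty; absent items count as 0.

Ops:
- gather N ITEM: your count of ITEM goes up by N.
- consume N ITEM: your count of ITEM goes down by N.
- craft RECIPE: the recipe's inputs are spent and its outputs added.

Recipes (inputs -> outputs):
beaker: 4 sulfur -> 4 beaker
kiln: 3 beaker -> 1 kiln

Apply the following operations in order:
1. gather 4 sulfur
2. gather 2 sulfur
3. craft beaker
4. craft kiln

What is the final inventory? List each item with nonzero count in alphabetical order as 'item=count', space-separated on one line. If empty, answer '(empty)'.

Answer: beaker=1 kiln=1 sulfur=2

Derivation:
After 1 (gather 4 sulfur): sulfur=4
After 2 (gather 2 sulfur): sulfur=6
After 3 (craft beaker): beaker=4 sulfur=2
After 4 (craft kiln): beaker=1 kiln=1 sulfur=2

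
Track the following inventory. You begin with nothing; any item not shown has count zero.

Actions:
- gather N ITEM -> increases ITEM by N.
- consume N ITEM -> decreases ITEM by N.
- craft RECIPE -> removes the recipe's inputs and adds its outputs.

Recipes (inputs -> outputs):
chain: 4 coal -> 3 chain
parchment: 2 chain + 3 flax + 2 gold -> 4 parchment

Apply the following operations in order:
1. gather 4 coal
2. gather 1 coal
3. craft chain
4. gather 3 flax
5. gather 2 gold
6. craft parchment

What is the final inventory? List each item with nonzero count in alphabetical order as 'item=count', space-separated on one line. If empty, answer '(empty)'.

After 1 (gather 4 coal): coal=4
After 2 (gather 1 coal): coal=5
After 3 (craft chain): chain=3 coal=1
After 4 (gather 3 flax): chain=3 coal=1 flax=3
After 5 (gather 2 gold): chain=3 coal=1 flax=3 gold=2
After 6 (craft parchment): chain=1 coal=1 parchment=4

Answer: chain=1 coal=1 parchment=4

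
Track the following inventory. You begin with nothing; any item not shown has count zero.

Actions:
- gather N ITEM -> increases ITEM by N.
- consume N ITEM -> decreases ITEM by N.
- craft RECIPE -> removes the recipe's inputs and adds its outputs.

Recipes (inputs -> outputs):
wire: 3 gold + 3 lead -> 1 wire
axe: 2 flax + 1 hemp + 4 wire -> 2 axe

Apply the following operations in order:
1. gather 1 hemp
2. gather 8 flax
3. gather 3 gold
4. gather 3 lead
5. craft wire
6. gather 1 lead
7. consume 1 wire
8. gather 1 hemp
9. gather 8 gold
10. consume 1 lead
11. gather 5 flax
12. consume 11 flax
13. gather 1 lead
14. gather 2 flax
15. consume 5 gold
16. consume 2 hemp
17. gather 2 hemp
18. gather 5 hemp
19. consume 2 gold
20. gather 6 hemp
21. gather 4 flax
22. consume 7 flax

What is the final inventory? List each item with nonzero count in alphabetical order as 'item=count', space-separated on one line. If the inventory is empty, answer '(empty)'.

Answer: flax=1 gold=1 hemp=13 lead=1

Derivation:
After 1 (gather 1 hemp): hemp=1
After 2 (gather 8 flax): flax=8 hemp=1
After 3 (gather 3 gold): flax=8 gold=3 hemp=1
After 4 (gather 3 lead): flax=8 gold=3 hemp=1 lead=3
After 5 (craft wire): flax=8 hemp=1 wire=1
After 6 (gather 1 lead): flax=8 hemp=1 lead=1 wire=1
After 7 (consume 1 wire): flax=8 hemp=1 lead=1
After 8 (gather 1 hemp): flax=8 hemp=2 lead=1
After 9 (gather 8 gold): flax=8 gold=8 hemp=2 lead=1
After 10 (consume 1 lead): flax=8 gold=8 hemp=2
After 11 (gather 5 flax): flax=13 gold=8 hemp=2
After 12 (consume 11 flax): flax=2 gold=8 hemp=2
After 13 (gather 1 lead): flax=2 gold=8 hemp=2 lead=1
After 14 (gather 2 flax): flax=4 gold=8 hemp=2 lead=1
After 15 (consume 5 gold): flax=4 gold=3 hemp=2 lead=1
After 16 (consume 2 hemp): flax=4 gold=3 lead=1
After 17 (gather 2 hemp): flax=4 gold=3 hemp=2 lead=1
After 18 (gather 5 hemp): flax=4 gold=3 hemp=7 lead=1
After 19 (consume 2 gold): flax=4 gold=1 hemp=7 lead=1
After 20 (gather 6 hemp): flax=4 gold=1 hemp=13 lead=1
After 21 (gather 4 flax): flax=8 gold=1 hemp=13 lead=1
After 22 (consume 7 flax): flax=1 gold=1 hemp=13 lead=1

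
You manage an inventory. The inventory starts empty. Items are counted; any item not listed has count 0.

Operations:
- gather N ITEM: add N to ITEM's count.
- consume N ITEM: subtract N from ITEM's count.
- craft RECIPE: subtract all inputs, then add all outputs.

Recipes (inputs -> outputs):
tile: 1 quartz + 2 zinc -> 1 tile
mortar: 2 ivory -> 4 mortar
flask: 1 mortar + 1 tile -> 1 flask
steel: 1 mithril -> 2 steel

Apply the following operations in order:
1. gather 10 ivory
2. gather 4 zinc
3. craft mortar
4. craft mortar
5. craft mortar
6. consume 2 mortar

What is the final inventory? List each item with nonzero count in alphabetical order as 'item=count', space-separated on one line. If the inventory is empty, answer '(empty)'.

Answer: ivory=4 mortar=10 zinc=4

Derivation:
After 1 (gather 10 ivory): ivory=10
After 2 (gather 4 zinc): ivory=10 zinc=4
After 3 (craft mortar): ivory=8 mortar=4 zinc=4
After 4 (craft mortar): ivory=6 mortar=8 zinc=4
After 5 (craft mortar): ivory=4 mortar=12 zinc=4
After 6 (consume 2 mortar): ivory=4 mortar=10 zinc=4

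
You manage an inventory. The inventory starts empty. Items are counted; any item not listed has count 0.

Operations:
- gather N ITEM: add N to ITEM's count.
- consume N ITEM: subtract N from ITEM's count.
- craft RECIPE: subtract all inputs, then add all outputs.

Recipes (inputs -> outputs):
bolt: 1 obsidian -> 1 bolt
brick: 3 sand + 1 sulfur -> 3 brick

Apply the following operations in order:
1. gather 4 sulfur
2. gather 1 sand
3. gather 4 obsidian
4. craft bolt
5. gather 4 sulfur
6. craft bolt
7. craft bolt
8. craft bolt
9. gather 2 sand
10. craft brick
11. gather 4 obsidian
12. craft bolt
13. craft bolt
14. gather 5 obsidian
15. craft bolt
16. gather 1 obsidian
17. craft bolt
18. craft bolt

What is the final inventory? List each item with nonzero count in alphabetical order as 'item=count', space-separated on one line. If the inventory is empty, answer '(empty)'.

After 1 (gather 4 sulfur): sulfur=4
After 2 (gather 1 sand): sand=1 sulfur=4
After 3 (gather 4 obsidian): obsidian=4 sand=1 sulfur=4
After 4 (craft bolt): bolt=1 obsidian=3 sand=1 sulfur=4
After 5 (gather 4 sulfur): bolt=1 obsidian=3 sand=1 sulfur=8
After 6 (craft bolt): bolt=2 obsidian=2 sand=1 sulfur=8
After 7 (craft bolt): bolt=3 obsidian=1 sand=1 sulfur=8
After 8 (craft bolt): bolt=4 sand=1 sulfur=8
After 9 (gather 2 sand): bolt=4 sand=3 sulfur=8
After 10 (craft brick): bolt=4 brick=3 sulfur=7
After 11 (gather 4 obsidian): bolt=4 brick=3 obsidian=4 sulfur=7
After 12 (craft bolt): bolt=5 brick=3 obsidian=3 sulfur=7
After 13 (craft bolt): bolt=6 brick=3 obsidian=2 sulfur=7
After 14 (gather 5 obsidian): bolt=6 brick=3 obsidian=7 sulfur=7
After 15 (craft bolt): bolt=7 brick=3 obsidian=6 sulfur=7
After 16 (gather 1 obsidian): bolt=7 brick=3 obsidian=7 sulfur=7
After 17 (craft bolt): bolt=8 brick=3 obsidian=6 sulfur=7
After 18 (craft bolt): bolt=9 brick=3 obsidian=5 sulfur=7

Answer: bolt=9 brick=3 obsidian=5 sulfur=7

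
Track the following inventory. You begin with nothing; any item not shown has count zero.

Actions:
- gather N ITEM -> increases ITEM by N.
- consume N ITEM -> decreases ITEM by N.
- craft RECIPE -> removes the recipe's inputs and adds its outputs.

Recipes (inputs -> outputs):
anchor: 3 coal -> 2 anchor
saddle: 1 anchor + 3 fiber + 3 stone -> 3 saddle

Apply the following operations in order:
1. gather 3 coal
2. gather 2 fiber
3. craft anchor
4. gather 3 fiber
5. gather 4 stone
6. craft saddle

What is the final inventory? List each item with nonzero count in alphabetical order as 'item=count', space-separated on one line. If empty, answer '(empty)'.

Answer: anchor=1 fiber=2 saddle=3 stone=1

Derivation:
After 1 (gather 3 coal): coal=3
After 2 (gather 2 fiber): coal=3 fiber=2
After 3 (craft anchor): anchor=2 fiber=2
After 4 (gather 3 fiber): anchor=2 fiber=5
After 5 (gather 4 stone): anchor=2 fiber=5 stone=4
After 6 (craft saddle): anchor=1 fiber=2 saddle=3 stone=1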